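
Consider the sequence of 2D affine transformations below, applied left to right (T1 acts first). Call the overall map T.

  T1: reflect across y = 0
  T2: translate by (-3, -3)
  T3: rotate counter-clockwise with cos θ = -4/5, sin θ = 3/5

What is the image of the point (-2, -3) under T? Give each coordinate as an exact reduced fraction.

T1 reflect across y = 0: (-2, -3) → (-2, 3)
T2 translate by (-3, -3): (-2, 3) → (-5, 0)
T3 rotate counter-clockwise with cos θ = -4/5, sin θ = 3/5: (-5, 0) → (4, -3)

T(p) = (4, -3)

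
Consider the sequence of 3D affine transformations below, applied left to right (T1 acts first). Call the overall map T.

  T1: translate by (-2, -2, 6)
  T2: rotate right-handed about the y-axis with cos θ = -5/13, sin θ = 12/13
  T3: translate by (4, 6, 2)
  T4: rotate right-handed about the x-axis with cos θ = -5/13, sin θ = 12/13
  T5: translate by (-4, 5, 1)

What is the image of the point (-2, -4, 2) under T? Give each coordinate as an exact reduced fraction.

T(p) = (116/13, 437/169, -1/169)

T1 translate by (-2, -2, 6): (-2, -4, 2) → (-4, -6, 8)
T2 rotate right-handed about the y-axis with cos θ = -5/13, sin θ = 12/13: (-4, -6, 8) → (116/13, -6, 8/13)
T3 translate by (4, 6, 2): (116/13, -6, 8/13) → (168/13, 0, 34/13)
T4 rotate right-handed about the x-axis with cos θ = -5/13, sin θ = 12/13: (168/13, 0, 34/13) → (168/13, -408/169, -170/169)
T5 translate by (-4, 5, 1): (168/13, -408/169, -170/169) → (116/13, 437/169, -1/169)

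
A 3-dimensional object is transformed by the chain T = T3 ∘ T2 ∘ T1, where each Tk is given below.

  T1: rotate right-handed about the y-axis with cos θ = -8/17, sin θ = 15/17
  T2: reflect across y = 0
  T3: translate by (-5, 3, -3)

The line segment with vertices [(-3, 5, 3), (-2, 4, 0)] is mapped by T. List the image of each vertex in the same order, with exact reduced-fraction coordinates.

image vertices: (-16/17, -2, -30/17), (-69/17, -1, -21/17)

T1 rotate right-handed about the y-axis with cos θ = -8/17, sin θ = 15/17: (-3, 5, 3) → (69/17, 5, 21/17); (-2, 4, 0) → (16/17, 4, 30/17)
T2 reflect across y = 0: (69/17, 5, 21/17) → (69/17, -5, 21/17); (16/17, 4, 30/17) → (16/17, -4, 30/17)
T3 translate by (-5, 3, -3): (69/17, -5, 21/17) → (-16/17, -2, -30/17); (16/17, -4, 30/17) → (-69/17, -1, -21/17)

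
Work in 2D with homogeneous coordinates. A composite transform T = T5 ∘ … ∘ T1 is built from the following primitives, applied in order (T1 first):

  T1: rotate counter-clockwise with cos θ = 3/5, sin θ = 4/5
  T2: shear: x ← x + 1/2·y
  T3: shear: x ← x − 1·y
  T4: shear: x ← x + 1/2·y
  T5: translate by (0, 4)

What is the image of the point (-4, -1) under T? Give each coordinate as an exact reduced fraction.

T(p) = (-8/5, 1/5)

T1 rotate counter-clockwise with cos θ = 3/5, sin θ = 4/5: (-4, -1) → (-8/5, -19/5)
T2 shear: x ← x + 1/2·y: (-8/5, -19/5) → (-7/2, -19/5)
T3 shear: x ← x − 1·y: (-7/2, -19/5) → (3/10, -19/5)
T4 shear: x ← x + 1/2·y: (3/10, -19/5) → (-8/5, -19/5)
T5 translate by (0, 4): (-8/5, -19/5) → (-8/5, 1/5)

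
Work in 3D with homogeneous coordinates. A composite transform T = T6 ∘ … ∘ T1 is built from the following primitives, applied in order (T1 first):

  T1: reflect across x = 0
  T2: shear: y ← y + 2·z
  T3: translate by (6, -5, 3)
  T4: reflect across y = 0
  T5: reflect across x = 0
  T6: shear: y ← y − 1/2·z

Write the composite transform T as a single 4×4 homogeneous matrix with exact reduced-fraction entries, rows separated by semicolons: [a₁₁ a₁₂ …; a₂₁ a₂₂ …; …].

T1 = [-1 0 0 0; 0 1 0 0; 0 0 1 0; 0 0 0 1]
T2·T1 = [-1 0 0 0; 0 1 2 0; 0 0 1 0; 0 0 0 1]
T3·…·T1 = [-1 0 0 6; 0 1 2 -5; 0 0 1 3; 0 0 0 1]
T4·…·T1 = [-1 0 0 6; 0 -1 -2 5; 0 0 1 3; 0 0 0 1]
T5·…·T1 = [1 0 0 -6; 0 -1 -2 5; 0 0 1 3; 0 0 0 1]
T6·…·T1 = [1 0 0 -6; 0 -1 -5/2 7/2; 0 0 1 3; 0 0 0 1]

T = [1 0 0 -6; 0 -1 -5/2 7/2; 0 0 1 3; 0 0 0 1]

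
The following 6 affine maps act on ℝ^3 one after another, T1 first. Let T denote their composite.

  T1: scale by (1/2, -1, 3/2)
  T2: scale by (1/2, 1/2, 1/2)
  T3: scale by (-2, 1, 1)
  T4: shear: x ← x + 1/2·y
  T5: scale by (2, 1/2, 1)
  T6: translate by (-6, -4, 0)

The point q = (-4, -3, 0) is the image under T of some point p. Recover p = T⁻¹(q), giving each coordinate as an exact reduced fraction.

p = (0, -4, 0)

T1 = [1/2 0 0 0; 0 -1 0 0; 0 0 3/2 0; 0 0 0 1]
T2·T1 = [1/4 0 0 0; 0 -1/2 0 0; 0 0 3/4 0; 0 0 0 1]
T3·…·T1 = [-1/2 0 0 0; 0 -1/2 0 0; 0 0 3/4 0; 0 0 0 1]
T4·…·T1 = [-1/2 -1/4 0 0; 0 -1/2 0 0; 0 0 3/4 0; 0 0 0 1]
T5·…·T1 = [-1 -1/2 0 0; 0 -1/4 0 0; 0 0 3/4 0; 0 0 0 1]
T6·…·T1 = [-1 -1/2 0 -6; 0 -1/4 0 -4; 0 0 3/4 0; 0 0 0 1]
det M = 3/16; M⁻¹ = [-1 2 0 2; 0 -4 0 -16; 0 0 4/3 0; 0 0 0 1]
M⁻¹ · (-4, -3, 0)ᵀ = (0, -4, 0)ᵀ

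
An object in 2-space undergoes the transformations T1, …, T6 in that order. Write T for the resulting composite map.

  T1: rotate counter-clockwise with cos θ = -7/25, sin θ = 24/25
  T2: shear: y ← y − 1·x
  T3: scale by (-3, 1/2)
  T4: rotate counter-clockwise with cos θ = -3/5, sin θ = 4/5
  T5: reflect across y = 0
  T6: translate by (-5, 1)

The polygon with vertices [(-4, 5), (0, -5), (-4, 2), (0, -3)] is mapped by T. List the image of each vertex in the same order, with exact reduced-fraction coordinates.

T1 rotate counter-clockwise with cos θ = -7/25, sin θ = 24/25: (-4, 5) → (-92/25, -131/25); (0, -5) → (24/5, 7/5); (-4, 2) → (-4/5, -22/5); (0, -3) → (72/25, 21/25)
T2 shear: y ← y − 1·x: (-92/25, -131/25) → (-92/25, -39/25); (24/5, 7/5) → (24/5, -17/5); (-4/5, -22/5) → (-4/5, -18/5); (72/25, 21/25) → (72/25, -51/25)
T3 scale by (-3, 1/2): (-92/25, -39/25) → (276/25, -39/50); (24/5, -17/5) → (-72/5, -17/10); (-4/5, -18/5) → (12/5, -9/5); (72/25, -51/25) → (-216/25, -51/50)
T4 rotate counter-clockwise with cos θ = -3/5, sin θ = 4/5: (276/25, -39/50) → (-6, 93/10); (-72/5, -17/10) → (10, -21/2); (12/5, -9/5) → (0, 3); (-216/25, -51/50) → (6, -63/10)
T5 reflect across y = 0: (-6, 93/10) → (-6, -93/10); (10, -21/2) → (10, 21/2); (0, 3) → (0, -3); (6, -63/10) → (6, 63/10)
T6 translate by (-5, 1): (-6, -93/10) → (-11, -83/10); (10, 21/2) → (5, 23/2); (0, -3) → (-5, -2); (6, 63/10) → (1, 73/10)

image vertices: (-11, -83/10), (5, 23/2), (-5, -2), (1, 73/10)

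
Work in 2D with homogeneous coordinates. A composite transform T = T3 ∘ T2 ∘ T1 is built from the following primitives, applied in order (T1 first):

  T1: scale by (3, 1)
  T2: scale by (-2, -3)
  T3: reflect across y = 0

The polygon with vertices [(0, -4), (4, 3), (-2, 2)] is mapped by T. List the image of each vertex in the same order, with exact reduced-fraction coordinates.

image vertices: (0, -12), (-24, 9), (12, 6)

T1 scale by (3, 1): (0, -4) → (0, -4); (4, 3) → (12, 3); (-2, 2) → (-6, 2)
T2 scale by (-2, -3): (0, -4) → (0, 12); (12, 3) → (-24, -9); (-6, 2) → (12, -6)
T3 reflect across y = 0: (0, 12) → (0, -12); (-24, -9) → (-24, 9); (12, -6) → (12, 6)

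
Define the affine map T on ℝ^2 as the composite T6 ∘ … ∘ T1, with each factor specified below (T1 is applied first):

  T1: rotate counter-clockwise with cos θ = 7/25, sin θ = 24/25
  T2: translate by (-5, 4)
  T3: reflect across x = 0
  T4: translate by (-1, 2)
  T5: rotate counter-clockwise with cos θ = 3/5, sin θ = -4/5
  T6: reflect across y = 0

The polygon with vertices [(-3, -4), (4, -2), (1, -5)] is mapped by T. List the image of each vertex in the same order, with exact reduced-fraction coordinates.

T1 rotate counter-clockwise with cos θ = 7/25, sin θ = 24/25: (-3, -4) → (3, -4); (4, -2) → (76/25, 82/25); (1, -5) → (127/25, -11/25)
T2 translate by (-5, 4): (3, -4) → (-2, 0); (76/25, 82/25) → (-49/25, 182/25); (127/25, -11/25) → (2/25, 89/25)
T3 reflect across x = 0: (-2, 0) → (2, 0); (-49/25, 182/25) → (49/25, 182/25); (2/25, 89/25) → (-2/25, 89/25)
T4 translate by (-1, 2): (2, 0) → (1, 2); (49/25, 182/25) → (24/25, 232/25); (-2/25, 89/25) → (-27/25, 139/25)
T5 rotate counter-clockwise with cos θ = 3/5, sin θ = -4/5: (1, 2) → (11/5, 2/5); (24/25, 232/25) → (8, 24/5); (-27/25, 139/25) → (19/5, 21/5)
T6 reflect across y = 0: (11/5, 2/5) → (11/5, -2/5); (8, 24/5) → (8, -24/5); (19/5, 21/5) → (19/5, -21/5)

image vertices: (11/5, -2/5), (8, -24/5), (19/5, -21/5)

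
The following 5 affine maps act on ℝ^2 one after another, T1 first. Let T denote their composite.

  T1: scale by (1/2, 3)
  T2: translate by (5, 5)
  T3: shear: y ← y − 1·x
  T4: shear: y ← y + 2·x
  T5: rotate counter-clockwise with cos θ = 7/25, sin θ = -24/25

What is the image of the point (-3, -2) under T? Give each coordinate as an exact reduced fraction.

T(p) = (169/50, -133/50)

T1 scale by (1/2, 3): (-3, -2) → (-3/2, -6)
T2 translate by (5, 5): (-3/2, -6) → (7/2, -1)
T3 shear: y ← y − 1·x: (7/2, -1) → (7/2, -9/2)
T4 shear: y ← y + 2·x: (7/2, -9/2) → (7/2, 5/2)
T5 rotate counter-clockwise with cos θ = 7/25, sin θ = -24/25: (7/2, 5/2) → (169/50, -133/50)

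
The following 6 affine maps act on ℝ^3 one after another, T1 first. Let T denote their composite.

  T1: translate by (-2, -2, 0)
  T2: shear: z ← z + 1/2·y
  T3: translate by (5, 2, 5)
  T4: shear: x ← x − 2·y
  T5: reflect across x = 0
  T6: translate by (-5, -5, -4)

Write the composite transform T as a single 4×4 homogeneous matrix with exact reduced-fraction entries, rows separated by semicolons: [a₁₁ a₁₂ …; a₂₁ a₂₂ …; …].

T1 = [1 0 0 -2; 0 1 0 -2; 0 0 1 0; 0 0 0 1]
T2·T1 = [1 0 0 -2; 0 1 0 -2; 0 1/2 1 -1; 0 0 0 1]
T3·…·T1 = [1 0 0 3; 0 1 0 0; 0 1/2 1 4; 0 0 0 1]
T4·…·T1 = [1 -2 0 3; 0 1 0 0; 0 1/2 1 4; 0 0 0 1]
T5·…·T1 = [-1 2 0 -3; 0 1 0 0; 0 1/2 1 4; 0 0 0 1]
T6·…·T1 = [-1 2 0 -8; 0 1 0 -5; 0 1/2 1 0; 0 0 0 1]

T = [-1 2 0 -8; 0 1 0 -5; 0 1/2 1 0; 0 0 0 1]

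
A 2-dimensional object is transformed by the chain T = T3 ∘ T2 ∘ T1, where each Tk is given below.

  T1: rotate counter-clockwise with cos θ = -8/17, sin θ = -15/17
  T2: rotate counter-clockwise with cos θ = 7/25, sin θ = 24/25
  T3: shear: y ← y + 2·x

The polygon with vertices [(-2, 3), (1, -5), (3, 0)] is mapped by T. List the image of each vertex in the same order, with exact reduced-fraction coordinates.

image vertices: (283/425, 2072/425), (-1181/425, -4179/425), (912/425, 933/425)

T1 rotate counter-clockwise with cos θ = -8/17, sin θ = -15/17: (-2, 3) → (61/17, 6/17); (1, -5) → (-83/17, 25/17); (3, 0) → (-24/17, -45/17)
T2 rotate counter-clockwise with cos θ = 7/25, sin θ = 24/25: (61/17, 6/17) → (283/425, 1506/425); (-83/17, 25/17) → (-1181/425, -1817/425); (-24/17, -45/17) → (912/425, -891/425)
T3 shear: y ← y + 2·x: (283/425, 1506/425) → (283/425, 2072/425); (-1181/425, -1817/425) → (-1181/425, -4179/425); (912/425, -891/425) → (912/425, 933/425)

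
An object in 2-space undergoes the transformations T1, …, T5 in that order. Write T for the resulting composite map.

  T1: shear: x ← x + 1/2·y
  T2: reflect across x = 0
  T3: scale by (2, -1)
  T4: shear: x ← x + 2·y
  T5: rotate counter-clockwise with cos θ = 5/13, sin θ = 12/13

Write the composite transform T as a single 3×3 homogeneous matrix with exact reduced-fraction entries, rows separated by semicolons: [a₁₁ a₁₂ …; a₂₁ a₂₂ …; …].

T = [-10/13 -3/13 0; -24/13 -41/13 0; 0 0 1]

T1 = [1 1/2 0; 0 1 0; 0 0 1]
T2·T1 = [-1 -1/2 0; 0 1 0; 0 0 1]
T3·…·T1 = [-2 -1 0; 0 -1 0; 0 0 1]
T4·…·T1 = [-2 -3 0; 0 -1 0; 0 0 1]
T5·…·T1 = [-10/13 -3/13 0; -24/13 -41/13 0; 0 0 1]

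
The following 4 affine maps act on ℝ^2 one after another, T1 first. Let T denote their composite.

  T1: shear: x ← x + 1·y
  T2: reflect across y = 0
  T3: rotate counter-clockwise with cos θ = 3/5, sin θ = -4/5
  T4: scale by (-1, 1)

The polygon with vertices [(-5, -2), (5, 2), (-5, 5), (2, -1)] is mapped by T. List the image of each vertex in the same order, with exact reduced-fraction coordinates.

T1 shear: x ← x + 1·y: (-5, -2) → (-7, -2); (5, 2) → (7, 2); (-5, 5) → (0, 5); (2, -1) → (1, -1)
T2 reflect across y = 0: (-7, -2) → (-7, 2); (7, 2) → (7, -2); (0, 5) → (0, -5); (1, -1) → (1, 1)
T3 rotate counter-clockwise with cos θ = 3/5, sin θ = -4/5: (-7, 2) → (-13/5, 34/5); (7, -2) → (13/5, -34/5); (0, -5) → (-4, -3); (1, 1) → (7/5, -1/5)
T4 scale by (-1, 1): (-13/5, 34/5) → (13/5, 34/5); (13/5, -34/5) → (-13/5, -34/5); (-4, -3) → (4, -3); (7/5, -1/5) → (-7/5, -1/5)

image vertices: (13/5, 34/5), (-13/5, -34/5), (4, -3), (-7/5, -1/5)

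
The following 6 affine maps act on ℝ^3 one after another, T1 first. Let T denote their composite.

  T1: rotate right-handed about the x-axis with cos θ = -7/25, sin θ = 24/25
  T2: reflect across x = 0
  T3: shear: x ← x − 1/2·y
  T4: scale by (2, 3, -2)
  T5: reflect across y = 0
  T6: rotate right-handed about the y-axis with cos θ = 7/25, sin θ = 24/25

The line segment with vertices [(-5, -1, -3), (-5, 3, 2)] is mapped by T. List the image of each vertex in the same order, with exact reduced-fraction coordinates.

T1 rotate right-handed about the x-axis with cos θ = -7/25, sin θ = 24/25: (-5, -1, -3) → (-5, 79/25, -3/25); (-5, 3, 2) → (-5, -69/25, 58/25)
T2 reflect across x = 0: (-5, 79/25, -3/25) → (5, 79/25, -3/25); (-5, -69/25, 58/25) → (5, -69/25, 58/25)
T3 shear: x ← x − 1/2·y: (5, 79/25, -3/25) → (171/50, 79/25, -3/25); (5, -69/25, 58/25) → (319/50, -69/25, 58/25)
T4 scale by (2, 3, -2): (171/50, 79/25, -3/25) → (171/25, 237/25, 6/25); (319/50, -69/25, 58/25) → (319/25, -207/25, -116/25)
T5 reflect across y = 0: (171/25, 237/25, 6/25) → (171/25, -237/25, 6/25); (319/25, -207/25, -116/25) → (319/25, 207/25, -116/25)
T6 rotate right-handed about the y-axis with cos θ = 7/25, sin θ = 24/25: (171/25, -237/25, 6/25) → (1341/625, -237/25, -4062/625); (319/25, 207/25, -116/25) → (-551/625, 207/25, -8468/625)

image vertices: (1341/625, -237/25, -4062/625), (-551/625, 207/25, -8468/625)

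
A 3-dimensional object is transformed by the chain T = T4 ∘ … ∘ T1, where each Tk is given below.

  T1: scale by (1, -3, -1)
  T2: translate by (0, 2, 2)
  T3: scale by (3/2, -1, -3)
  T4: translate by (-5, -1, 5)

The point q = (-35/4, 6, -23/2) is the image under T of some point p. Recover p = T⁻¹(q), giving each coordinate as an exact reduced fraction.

p = (-5/2, 3, -7/2)

T1 = [1 0 0 0; 0 -3 0 0; 0 0 -1 0; 0 0 0 1]
T2·T1 = [1 0 0 0; 0 -3 0 2; 0 0 -1 2; 0 0 0 1]
T3·…·T1 = [3/2 0 0 0; 0 3 0 -2; 0 0 3 -6; 0 0 0 1]
T4·…·T1 = [3/2 0 0 -5; 0 3 0 -3; 0 0 3 -1; 0 0 0 1]
det M = 27/2; M⁻¹ = [2/3 0 0 10/3; 0 1/3 0 1; 0 0 1/3 1/3; 0 0 0 1]
M⁻¹ · (-35/4, 6, -23/2)ᵀ = (-5/2, 3, -7/2)ᵀ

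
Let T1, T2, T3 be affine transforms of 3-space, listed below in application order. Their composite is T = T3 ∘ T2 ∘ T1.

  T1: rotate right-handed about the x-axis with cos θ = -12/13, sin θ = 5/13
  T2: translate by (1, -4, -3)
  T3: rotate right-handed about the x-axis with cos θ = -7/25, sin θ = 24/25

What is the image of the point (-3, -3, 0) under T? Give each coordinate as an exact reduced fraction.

T(p) = (-2, 1408/325, -6/325)

T1 rotate right-handed about the x-axis with cos θ = -12/13, sin θ = 5/13: (-3, -3, 0) → (-3, 36/13, -15/13)
T2 translate by (1, -4, -3): (-3, 36/13, -15/13) → (-2, -16/13, -54/13)
T3 rotate right-handed about the x-axis with cos θ = -7/25, sin θ = 24/25: (-2, -16/13, -54/13) → (-2, 1408/325, -6/325)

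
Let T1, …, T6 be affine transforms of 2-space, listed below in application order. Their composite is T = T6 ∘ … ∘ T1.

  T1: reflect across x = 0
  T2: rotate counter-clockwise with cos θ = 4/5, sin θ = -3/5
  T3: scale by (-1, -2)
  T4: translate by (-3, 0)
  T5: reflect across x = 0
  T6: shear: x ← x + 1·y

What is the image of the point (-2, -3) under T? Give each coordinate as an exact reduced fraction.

T1 reflect across x = 0: (-2, -3) → (2, -3)
T2 rotate counter-clockwise with cos θ = 4/5, sin θ = -3/5: (2, -3) → (-1/5, -18/5)
T3 scale by (-1, -2): (-1/5, -18/5) → (1/5, 36/5)
T4 translate by (-3, 0): (1/5, 36/5) → (-14/5, 36/5)
T5 reflect across x = 0: (-14/5, 36/5) → (14/5, 36/5)
T6 shear: x ← x + 1·y: (14/5, 36/5) → (10, 36/5)

T(p) = (10, 36/5)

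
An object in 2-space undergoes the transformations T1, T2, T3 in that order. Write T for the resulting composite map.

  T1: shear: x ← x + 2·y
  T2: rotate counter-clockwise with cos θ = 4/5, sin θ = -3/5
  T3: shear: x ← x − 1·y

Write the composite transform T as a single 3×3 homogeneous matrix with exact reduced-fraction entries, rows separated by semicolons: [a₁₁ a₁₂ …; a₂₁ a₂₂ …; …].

T = [7/5 13/5 0; -3/5 -2/5 0; 0 0 1]

T1 = [1 2 0; 0 1 0; 0 0 1]
T2·T1 = [4/5 11/5 0; -3/5 -2/5 0; 0 0 1]
T3·…·T1 = [7/5 13/5 0; -3/5 -2/5 0; 0 0 1]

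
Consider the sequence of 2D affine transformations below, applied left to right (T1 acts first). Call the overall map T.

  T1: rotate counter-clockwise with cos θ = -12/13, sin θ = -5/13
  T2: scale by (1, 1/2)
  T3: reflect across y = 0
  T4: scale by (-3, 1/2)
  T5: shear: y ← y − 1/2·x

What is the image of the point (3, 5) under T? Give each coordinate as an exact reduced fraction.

T1 rotate counter-clockwise with cos θ = -12/13, sin θ = -5/13: (3, 5) → (-11/13, -75/13)
T2 scale by (1, 1/2): (-11/13, -75/13) → (-11/13, -75/26)
T3 reflect across y = 0: (-11/13, -75/26) → (-11/13, 75/26)
T4 scale by (-3, 1/2): (-11/13, 75/26) → (33/13, 75/52)
T5 shear: y ← y − 1/2·x: (33/13, 75/52) → (33/13, 9/52)

T(p) = (33/13, 9/52)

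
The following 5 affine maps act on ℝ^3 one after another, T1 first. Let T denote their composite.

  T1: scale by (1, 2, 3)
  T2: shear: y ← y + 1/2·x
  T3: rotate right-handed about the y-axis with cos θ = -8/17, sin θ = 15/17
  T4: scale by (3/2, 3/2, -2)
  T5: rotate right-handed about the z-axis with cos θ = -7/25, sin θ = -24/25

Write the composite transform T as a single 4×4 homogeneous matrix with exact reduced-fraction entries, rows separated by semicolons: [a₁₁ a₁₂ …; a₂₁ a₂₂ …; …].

T1 = [1 0 0 0; 0 2 0 0; 0 0 3 0; 0 0 0 1]
T2·T1 = [1 0 0 0; 1/2 2 0 0; 0 0 3 0; 0 0 0 1]
T3·…·T1 = [-8/17 0 45/17 0; 1/2 2 0 0; -15/17 0 -24/17 0; 0 0 0 1]
T4·…·T1 = [-12/17 0 135/34 0; 3/4 3 0 0; 30/17 0 48/17 0; 0 0 0 1]
T5·…·T1 = [78/85 72/25 -189/170 0; 159/340 -21/25 -324/85 0; 30/17 0 48/17 0; 0 0 0 1]

T = [78/85 72/25 -189/170 0; 159/340 -21/25 -324/85 0; 30/17 0 48/17 0; 0 0 0 1]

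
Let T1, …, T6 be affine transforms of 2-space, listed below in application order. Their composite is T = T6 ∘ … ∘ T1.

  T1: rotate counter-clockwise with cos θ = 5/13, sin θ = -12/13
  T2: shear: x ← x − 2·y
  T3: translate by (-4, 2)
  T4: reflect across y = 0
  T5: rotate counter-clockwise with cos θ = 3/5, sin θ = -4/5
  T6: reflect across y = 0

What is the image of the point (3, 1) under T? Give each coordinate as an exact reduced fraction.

T(p) = (131/65, 133/65)

T1 rotate counter-clockwise with cos θ = 5/13, sin θ = -12/13: (3, 1) → (27/13, -31/13)
T2 shear: x ← x − 2·y: (27/13, -31/13) → (89/13, -31/13)
T3 translate by (-4, 2): (89/13, -31/13) → (37/13, -5/13)
T4 reflect across y = 0: (37/13, -5/13) → (37/13, 5/13)
T5 rotate counter-clockwise with cos θ = 3/5, sin θ = -4/5: (37/13, 5/13) → (131/65, -133/65)
T6 reflect across y = 0: (131/65, -133/65) → (131/65, 133/65)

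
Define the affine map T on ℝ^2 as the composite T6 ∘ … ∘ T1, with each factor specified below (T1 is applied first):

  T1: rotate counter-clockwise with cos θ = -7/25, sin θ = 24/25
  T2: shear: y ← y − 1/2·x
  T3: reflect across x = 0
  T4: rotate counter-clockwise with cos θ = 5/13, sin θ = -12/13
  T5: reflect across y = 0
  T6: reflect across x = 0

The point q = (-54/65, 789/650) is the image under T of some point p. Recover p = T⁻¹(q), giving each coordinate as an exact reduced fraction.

p = (0, 3/2)

T1 = [-7/25 -24/25 0; 24/25 -7/25 0; 0 0 1]
T2·T1 = [-7/25 -24/25 0; 11/10 1/5 0; 0 0 1]
T3·…·T1 = [7/25 24/25 0; 11/10 1/5 0; 0 0 1]
T4·…·T1 = [73/65 36/65 0; 107/650 -263/325 0; 0 0 1]
T5·…·T1 = [73/65 36/65 0; -107/650 263/325 0; 0 0 1]
T6·…·T1 = [-73/65 -36/65 0; -107/650 263/325 0; 0 0 1]
det M = -1; M⁻¹ = [-263/325 -36/65 0; -107/650 73/65 0; 0 0 1]
M⁻¹ · (-54/65, 789/650)ᵀ = (0, 3/2)ᵀ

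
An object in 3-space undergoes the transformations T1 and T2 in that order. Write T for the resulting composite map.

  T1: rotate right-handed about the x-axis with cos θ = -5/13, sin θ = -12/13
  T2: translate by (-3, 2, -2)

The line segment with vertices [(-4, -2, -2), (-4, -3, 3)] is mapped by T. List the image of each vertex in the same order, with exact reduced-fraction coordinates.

image vertices: (-7, 12/13, 8/13), (-7, 77/13, -5/13)

T1 rotate right-handed about the x-axis with cos θ = -5/13, sin θ = -12/13: (-4, -2, -2) → (-4, -14/13, 34/13); (-4, -3, 3) → (-4, 51/13, 21/13)
T2 translate by (-3, 2, -2): (-4, -14/13, 34/13) → (-7, 12/13, 8/13); (-4, 51/13, 21/13) → (-7, 77/13, -5/13)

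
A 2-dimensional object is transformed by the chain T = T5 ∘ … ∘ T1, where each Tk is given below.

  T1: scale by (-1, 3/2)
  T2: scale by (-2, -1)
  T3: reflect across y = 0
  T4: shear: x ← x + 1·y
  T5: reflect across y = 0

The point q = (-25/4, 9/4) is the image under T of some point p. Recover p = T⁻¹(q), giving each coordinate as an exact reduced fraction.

T1 = [-1 0 0; 0 3/2 0; 0 0 1]
T2·T1 = [2 0 0; 0 -3/2 0; 0 0 1]
T3·…·T1 = [2 0 0; 0 3/2 0; 0 0 1]
T4·…·T1 = [2 3/2 0; 0 3/2 0; 0 0 1]
T5·…·T1 = [2 3/2 0; 0 -3/2 0; 0 0 1]
det M = -3; M⁻¹ = [1/2 1/2 0; 0 -2/3 0; 0 0 1]
M⁻¹ · (-25/4, 9/4)ᵀ = (-2, -3/2)ᵀ

p = (-2, -3/2)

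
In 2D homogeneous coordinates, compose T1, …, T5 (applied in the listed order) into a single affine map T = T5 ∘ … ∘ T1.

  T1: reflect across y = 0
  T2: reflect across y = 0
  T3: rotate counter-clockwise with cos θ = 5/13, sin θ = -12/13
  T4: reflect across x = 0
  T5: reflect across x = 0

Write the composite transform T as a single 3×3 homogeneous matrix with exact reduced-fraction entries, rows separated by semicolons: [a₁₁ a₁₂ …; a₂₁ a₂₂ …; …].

T = [5/13 12/13 0; -12/13 5/13 0; 0 0 1]

T1 = [1 0 0; 0 -1 0; 0 0 1]
T2·T1 = [1 0 0; 0 1 0; 0 0 1]
T3·…·T1 = [5/13 12/13 0; -12/13 5/13 0; 0 0 1]
T4·…·T1 = [-5/13 -12/13 0; -12/13 5/13 0; 0 0 1]
T5·…·T1 = [5/13 12/13 0; -12/13 5/13 0; 0 0 1]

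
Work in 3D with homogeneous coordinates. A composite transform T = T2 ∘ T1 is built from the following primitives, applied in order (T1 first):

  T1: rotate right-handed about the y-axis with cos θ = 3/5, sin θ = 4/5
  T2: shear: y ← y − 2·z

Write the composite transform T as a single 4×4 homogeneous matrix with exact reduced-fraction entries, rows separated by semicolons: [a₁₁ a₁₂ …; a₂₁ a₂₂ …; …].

T1 = [3/5 0 4/5 0; 0 1 0 0; -4/5 0 3/5 0; 0 0 0 1]
T2·T1 = [3/5 0 4/5 0; 8/5 1 -6/5 0; -4/5 0 3/5 0; 0 0 0 1]

T = [3/5 0 4/5 0; 8/5 1 -6/5 0; -4/5 0 3/5 0; 0 0 0 1]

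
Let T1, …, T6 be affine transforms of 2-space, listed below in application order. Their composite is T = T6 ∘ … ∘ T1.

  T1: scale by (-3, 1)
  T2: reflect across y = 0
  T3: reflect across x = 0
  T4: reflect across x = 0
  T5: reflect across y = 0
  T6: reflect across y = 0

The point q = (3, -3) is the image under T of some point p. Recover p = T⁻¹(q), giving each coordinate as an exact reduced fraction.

T1 = [-3 0 0; 0 1 0; 0 0 1]
T2·T1 = [-3 0 0; 0 -1 0; 0 0 1]
T3·…·T1 = [3 0 0; 0 -1 0; 0 0 1]
T4·…·T1 = [-3 0 0; 0 -1 0; 0 0 1]
T5·…·T1 = [-3 0 0; 0 1 0; 0 0 1]
T6·…·T1 = [-3 0 0; 0 -1 0; 0 0 1]
det M = 3; M⁻¹ = [-1/3 0 0; 0 -1 0; 0 0 1]
M⁻¹ · (3, -3)ᵀ = (-1, 3)ᵀ

p = (-1, 3)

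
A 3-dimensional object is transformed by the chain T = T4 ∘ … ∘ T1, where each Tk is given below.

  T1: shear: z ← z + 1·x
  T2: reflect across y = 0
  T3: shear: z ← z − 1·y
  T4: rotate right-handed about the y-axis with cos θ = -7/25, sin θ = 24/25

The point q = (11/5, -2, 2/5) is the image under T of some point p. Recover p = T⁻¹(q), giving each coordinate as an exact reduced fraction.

T1 = [1 0 0 0; 0 1 0 0; 1 0 1 0; 0 0 0 1]
T2·T1 = [1 0 0 0; 0 -1 0 0; 1 0 1 0; 0 0 0 1]
T3·…·T1 = [1 0 0 0; 0 -1 0 0; 1 1 1 0; 0 0 0 1]
T4·…·T1 = [17/25 24/25 24/25 0; 0 -1 0 0; -31/25 -7/25 -7/25 0; 0 0 0 1]
det M = -1; M⁻¹ = [-7/25 0 -24/25 0; 0 -1 0 0; 31/25 1 17/25 0; 0 0 0 1]
M⁻¹ · (11/5, -2, 2/5)ᵀ = (-1, 2, 1)ᵀ

p = (-1, 2, 1)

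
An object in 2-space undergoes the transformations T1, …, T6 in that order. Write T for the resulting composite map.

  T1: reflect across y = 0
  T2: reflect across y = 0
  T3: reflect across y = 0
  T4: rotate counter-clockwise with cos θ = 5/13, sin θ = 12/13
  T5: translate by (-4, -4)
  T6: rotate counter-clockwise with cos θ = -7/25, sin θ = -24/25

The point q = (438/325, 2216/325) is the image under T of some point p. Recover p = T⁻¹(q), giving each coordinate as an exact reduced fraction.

p = (2, -4)

T1 = [1 0 0; 0 -1 0; 0 0 1]
T2·T1 = [1 0 0; 0 1 0; 0 0 1]
T3·…·T1 = [1 0 0; 0 -1 0; 0 0 1]
T4·…·T1 = [5/13 12/13 0; 12/13 -5/13 0; 0 0 1]
T5·…·T1 = [5/13 12/13 -4; 12/13 -5/13 -4; 0 0 1]
T6·…·T1 = [253/325 -204/325 -68/25; -204/325 -253/325 124/25; 0 0 1]
det M = -1; M⁻¹ = [253/325 -204/325 68/13; -204/325 -253/325 28/13; 0 0 1]
M⁻¹ · (438/325, 2216/325)ᵀ = (2, -4)ᵀ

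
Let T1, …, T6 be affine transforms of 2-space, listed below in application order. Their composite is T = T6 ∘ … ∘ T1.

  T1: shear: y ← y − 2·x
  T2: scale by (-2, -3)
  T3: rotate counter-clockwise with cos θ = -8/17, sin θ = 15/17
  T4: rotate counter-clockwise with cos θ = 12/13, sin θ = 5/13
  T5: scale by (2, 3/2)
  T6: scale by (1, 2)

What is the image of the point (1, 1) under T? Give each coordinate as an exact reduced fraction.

T1 shear: y ← y − 2·x: (1, 1) → (1, -1)
T2 scale by (-2, -3): (1, -1) → (-2, 3)
T3 rotate counter-clockwise with cos θ = -8/17, sin θ = 15/17: (-2, 3) → (-29/17, -54/17)
T4 rotate counter-clockwise with cos θ = 12/13, sin θ = 5/13: (-29/17, -54/17) → (-6/17, -61/17)
T5 scale by (2, 3/2): (-6/17, -61/17) → (-12/17, -183/34)
T6 scale by (1, 2): (-12/17, -183/34) → (-12/17, -183/17)

T(p) = (-12/17, -183/17)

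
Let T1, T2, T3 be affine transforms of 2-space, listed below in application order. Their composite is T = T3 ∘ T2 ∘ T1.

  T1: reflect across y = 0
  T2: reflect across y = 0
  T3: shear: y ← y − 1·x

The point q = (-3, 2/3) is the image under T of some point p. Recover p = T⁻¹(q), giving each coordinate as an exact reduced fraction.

T1 = [1 0 0; 0 -1 0; 0 0 1]
T2·T1 = [1 0 0; 0 1 0; 0 0 1]
T3·…·T1 = [1 0 0; -1 1 0; 0 0 1]
det M = 1; M⁻¹ = [1 0 0; 1 1 0; 0 0 1]
M⁻¹ · (-3, 2/3)ᵀ = (-3, -7/3)ᵀ

p = (-3, -7/3)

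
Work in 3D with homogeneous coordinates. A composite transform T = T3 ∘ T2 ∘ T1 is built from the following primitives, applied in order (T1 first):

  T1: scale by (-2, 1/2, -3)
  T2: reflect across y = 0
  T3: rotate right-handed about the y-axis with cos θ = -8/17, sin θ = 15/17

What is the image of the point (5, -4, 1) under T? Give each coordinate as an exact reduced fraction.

T1 scale by (-2, 1/2, -3): (5, -4, 1) → (-10, -2, -3)
T2 reflect across y = 0: (-10, -2, -3) → (-10, 2, -3)
T3 rotate right-handed about the y-axis with cos θ = -8/17, sin θ = 15/17: (-10, 2, -3) → (35/17, 2, 174/17)

T(p) = (35/17, 2, 174/17)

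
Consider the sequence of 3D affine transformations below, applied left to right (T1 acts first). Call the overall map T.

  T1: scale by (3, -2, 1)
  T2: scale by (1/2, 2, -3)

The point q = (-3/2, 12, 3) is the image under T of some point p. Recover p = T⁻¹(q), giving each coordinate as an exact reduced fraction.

T1 = [3 0 0 0; 0 -2 0 0; 0 0 1 0; 0 0 0 1]
T2·T1 = [3/2 0 0 0; 0 -4 0 0; 0 0 -3 0; 0 0 0 1]
det M = 18; M⁻¹ = [2/3 0 0 0; 0 -1/4 0 0; 0 0 -1/3 0; 0 0 0 1]
M⁻¹ · (-3/2, 12, 3)ᵀ = (-1, -3, -1)ᵀ

p = (-1, -3, -1)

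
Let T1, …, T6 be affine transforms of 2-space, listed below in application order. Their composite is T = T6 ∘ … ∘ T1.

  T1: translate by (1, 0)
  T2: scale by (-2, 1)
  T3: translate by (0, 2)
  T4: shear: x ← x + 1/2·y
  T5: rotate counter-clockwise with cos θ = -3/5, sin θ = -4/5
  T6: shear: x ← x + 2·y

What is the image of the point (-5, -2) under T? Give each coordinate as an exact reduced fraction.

T1 translate by (1, 0): (-5, -2) → (-4, -2)
T2 scale by (-2, 1): (-4, -2) → (8, -2)
T3 translate by (0, 2): (8, -2) → (8, 0)
T4 shear: x ← x + 1/2·y: (8, 0) → (8, 0)
T5 rotate counter-clockwise with cos θ = -3/5, sin θ = -4/5: (8, 0) → (-24/5, -32/5)
T6 shear: x ← x + 2·y: (-24/5, -32/5) → (-88/5, -32/5)

T(p) = (-88/5, -32/5)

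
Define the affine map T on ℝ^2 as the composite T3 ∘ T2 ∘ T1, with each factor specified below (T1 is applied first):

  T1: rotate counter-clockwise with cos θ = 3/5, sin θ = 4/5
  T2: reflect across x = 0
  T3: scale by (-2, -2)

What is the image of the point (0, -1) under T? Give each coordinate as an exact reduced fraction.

T(p) = (8/5, 6/5)

T1 rotate counter-clockwise with cos θ = 3/5, sin θ = 4/5: (0, -1) → (4/5, -3/5)
T2 reflect across x = 0: (4/5, -3/5) → (-4/5, -3/5)
T3 scale by (-2, -2): (-4/5, -3/5) → (8/5, 6/5)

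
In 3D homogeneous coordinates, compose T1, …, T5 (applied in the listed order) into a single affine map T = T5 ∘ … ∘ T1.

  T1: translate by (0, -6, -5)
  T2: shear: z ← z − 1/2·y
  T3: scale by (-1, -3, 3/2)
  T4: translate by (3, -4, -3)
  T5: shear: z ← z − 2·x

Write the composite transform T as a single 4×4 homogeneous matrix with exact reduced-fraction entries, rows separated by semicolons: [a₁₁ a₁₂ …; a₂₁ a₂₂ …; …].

T1 = [1 0 0 0; 0 1 0 -6; 0 0 1 -5; 0 0 0 1]
T2·T1 = [1 0 0 0; 0 1 0 -6; 0 -1/2 1 -2; 0 0 0 1]
T3·…·T1 = [-1 0 0 0; 0 -3 0 18; 0 -3/4 3/2 -3; 0 0 0 1]
T4·…·T1 = [-1 0 0 3; 0 -3 0 14; 0 -3/4 3/2 -6; 0 0 0 1]
T5·…·T1 = [-1 0 0 3; 0 -3 0 14; 2 -3/4 3/2 -12; 0 0 0 1]

T = [-1 0 0 3; 0 -3 0 14; 2 -3/4 3/2 -12; 0 0 0 1]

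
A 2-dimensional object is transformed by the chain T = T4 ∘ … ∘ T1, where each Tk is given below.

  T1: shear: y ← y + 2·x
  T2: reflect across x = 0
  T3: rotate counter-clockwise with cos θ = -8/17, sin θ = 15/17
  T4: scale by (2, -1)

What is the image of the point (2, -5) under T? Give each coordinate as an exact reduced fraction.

T(p) = (62/17, 22/17)

T1 shear: y ← y + 2·x: (2, -5) → (2, -1)
T2 reflect across x = 0: (2, -1) → (-2, -1)
T3 rotate counter-clockwise with cos θ = -8/17, sin θ = 15/17: (-2, -1) → (31/17, -22/17)
T4 scale by (2, -1): (31/17, -22/17) → (62/17, 22/17)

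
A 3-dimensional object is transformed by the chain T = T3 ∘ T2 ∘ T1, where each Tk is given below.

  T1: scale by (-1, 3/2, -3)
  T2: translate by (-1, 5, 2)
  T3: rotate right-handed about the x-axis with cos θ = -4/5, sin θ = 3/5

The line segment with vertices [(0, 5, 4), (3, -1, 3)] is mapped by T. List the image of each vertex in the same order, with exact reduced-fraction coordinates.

image vertices: (-1, -4, 31/2), (-4, 7/5, 77/10)

T1 scale by (-1, 3/2, -3): (0, 5, 4) → (0, 15/2, -12); (3, -1, 3) → (-3, -3/2, -9)
T2 translate by (-1, 5, 2): (0, 15/2, -12) → (-1, 25/2, -10); (-3, -3/2, -9) → (-4, 7/2, -7)
T3 rotate right-handed about the x-axis with cos θ = -4/5, sin θ = 3/5: (-1, 25/2, -10) → (-1, -4, 31/2); (-4, 7/2, -7) → (-4, 7/5, 77/10)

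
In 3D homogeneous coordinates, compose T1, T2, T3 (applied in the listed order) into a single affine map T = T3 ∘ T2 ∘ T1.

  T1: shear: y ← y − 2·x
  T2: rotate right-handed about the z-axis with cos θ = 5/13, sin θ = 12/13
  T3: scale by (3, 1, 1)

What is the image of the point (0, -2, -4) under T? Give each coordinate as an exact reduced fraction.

T(p) = (72/13, -10/13, -4)

T1 shear: y ← y − 2·x: (0, -2, -4) → (0, -2, -4)
T2 rotate right-handed about the z-axis with cos θ = 5/13, sin θ = 12/13: (0, -2, -4) → (24/13, -10/13, -4)
T3 scale by (3, 1, 1): (24/13, -10/13, -4) → (72/13, -10/13, -4)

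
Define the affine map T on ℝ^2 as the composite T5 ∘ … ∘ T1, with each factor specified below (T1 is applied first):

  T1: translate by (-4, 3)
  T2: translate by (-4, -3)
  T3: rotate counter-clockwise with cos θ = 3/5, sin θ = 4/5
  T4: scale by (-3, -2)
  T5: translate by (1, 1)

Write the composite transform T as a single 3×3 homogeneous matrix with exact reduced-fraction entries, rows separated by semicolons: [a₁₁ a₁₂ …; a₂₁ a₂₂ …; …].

T = [-9/5 12/5 77/5; -8/5 -6/5 69/5; 0 0 1]

T1 = [1 0 -4; 0 1 3; 0 0 1]
T2·T1 = [1 0 -8; 0 1 0; 0 0 1]
T3·…·T1 = [3/5 -4/5 -24/5; 4/5 3/5 -32/5; 0 0 1]
T4·…·T1 = [-9/5 12/5 72/5; -8/5 -6/5 64/5; 0 0 1]
T5·…·T1 = [-9/5 12/5 77/5; -8/5 -6/5 69/5; 0 0 1]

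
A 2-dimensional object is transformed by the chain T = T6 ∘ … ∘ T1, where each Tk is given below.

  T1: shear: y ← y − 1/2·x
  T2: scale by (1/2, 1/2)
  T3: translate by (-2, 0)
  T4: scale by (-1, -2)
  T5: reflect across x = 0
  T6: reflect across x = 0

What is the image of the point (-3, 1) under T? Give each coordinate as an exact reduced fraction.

T1 shear: y ← y − 1/2·x: (-3, 1) → (-3, 5/2)
T2 scale by (1/2, 1/2): (-3, 5/2) → (-3/2, 5/4)
T3 translate by (-2, 0): (-3/2, 5/4) → (-7/2, 5/4)
T4 scale by (-1, -2): (-7/2, 5/4) → (7/2, -5/2)
T5 reflect across x = 0: (7/2, -5/2) → (-7/2, -5/2)
T6 reflect across x = 0: (-7/2, -5/2) → (7/2, -5/2)

T(p) = (7/2, -5/2)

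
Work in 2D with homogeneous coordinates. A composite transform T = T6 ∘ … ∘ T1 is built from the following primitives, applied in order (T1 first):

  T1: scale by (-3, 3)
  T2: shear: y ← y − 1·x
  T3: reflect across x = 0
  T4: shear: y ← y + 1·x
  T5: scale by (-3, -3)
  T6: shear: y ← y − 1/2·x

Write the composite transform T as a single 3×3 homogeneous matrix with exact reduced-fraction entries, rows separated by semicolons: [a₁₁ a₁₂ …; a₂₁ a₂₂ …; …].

T = [-9 0 0; -27/2 -9 0; 0 0 1]

T1 = [-3 0 0; 0 3 0; 0 0 1]
T2·T1 = [-3 0 0; 3 3 0; 0 0 1]
T3·…·T1 = [3 0 0; 3 3 0; 0 0 1]
T4·…·T1 = [3 0 0; 6 3 0; 0 0 1]
T5·…·T1 = [-9 0 0; -18 -9 0; 0 0 1]
T6·…·T1 = [-9 0 0; -27/2 -9 0; 0 0 1]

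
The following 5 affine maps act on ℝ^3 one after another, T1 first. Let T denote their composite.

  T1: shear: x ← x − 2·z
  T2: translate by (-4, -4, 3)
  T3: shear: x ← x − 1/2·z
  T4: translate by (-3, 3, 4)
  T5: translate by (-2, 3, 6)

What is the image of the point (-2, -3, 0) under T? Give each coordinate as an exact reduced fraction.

T1 shear: x ← x − 2·z: (-2, -3, 0) → (-2, -3, 0)
T2 translate by (-4, -4, 3): (-2, -3, 0) → (-6, -7, 3)
T3 shear: x ← x − 1/2·z: (-6, -7, 3) → (-15/2, -7, 3)
T4 translate by (-3, 3, 4): (-15/2, -7, 3) → (-21/2, -4, 7)
T5 translate by (-2, 3, 6): (-21/2, -4, 7) → (-25/2, -1, 13)

T(p) = (-25/2, -1, 13)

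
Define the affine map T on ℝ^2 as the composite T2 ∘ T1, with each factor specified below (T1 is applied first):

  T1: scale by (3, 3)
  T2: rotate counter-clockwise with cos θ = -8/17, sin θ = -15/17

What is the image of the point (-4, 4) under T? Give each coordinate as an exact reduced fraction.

T(p) = (276/17, 84/17)

T1 scale by (3, 3): (-4, 4) → (-12, 12)
T2 rotate counter-clockwise with cos θ = -8/17, sin θ = -15/17: (-12, 12) → (276/17, 84/17)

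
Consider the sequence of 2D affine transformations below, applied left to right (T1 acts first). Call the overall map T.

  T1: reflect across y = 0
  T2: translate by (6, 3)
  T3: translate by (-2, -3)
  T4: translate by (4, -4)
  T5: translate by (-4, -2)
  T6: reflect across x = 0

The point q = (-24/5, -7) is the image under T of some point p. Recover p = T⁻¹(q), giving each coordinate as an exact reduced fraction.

p = (4/5, 1)

T1 = [1 0 0; 0 -1 0; 0 0 1]
T2·T1 = [1 0 6; 0 -1 3; 0 0 1]
T3·…·T1 = [1 0 4; 0 -1 0; 0 0 1]
T4·…·T1 = [1 0 8; 0 -1 -4; 0 0 1]
T5·…·T1 = [1 0 4; 0 -1 -6; 0 0 1]
T6·…·T1 = [-1 0 -4; 0 -1 -6; 0 0 1]
det M = 1; M⁻¹ = [-1 0 -4; 0 -1 -6; 0 0 1]
M⁻¹ · (-24/5, -7)ᵀ = (4/5, 1)ᵀ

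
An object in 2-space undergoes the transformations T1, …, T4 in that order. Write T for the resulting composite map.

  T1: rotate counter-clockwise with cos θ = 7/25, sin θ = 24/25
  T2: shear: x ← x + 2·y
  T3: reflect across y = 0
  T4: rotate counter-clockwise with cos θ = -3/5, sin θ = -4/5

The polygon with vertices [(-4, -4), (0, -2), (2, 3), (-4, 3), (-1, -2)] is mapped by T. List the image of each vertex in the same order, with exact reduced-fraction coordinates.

T1 rotate counter-clockwise with cos θ = 7/25, sin θ = 24/25: (-4, -4) → (68/25, -124/25); (0, -2) → (48/25, -14/25); (2, 3) → (-58/25, 69/25); (-4, 3) → (-4, -3); (-1, -2) → (41/25, -38/25)
T2 shear: x ← x + 2·y: (68/25, -124/25) → (-36/5, -124/25); (48/25, -14/25) → (4/5, -14/25); (-58/25, 69/25) → (16/5, 69/25); (-4, -3) → (-10, -3); (41/25, -38/25) → (-7/5, -38/25)
T3 reflect across y = 0: (-36/5, -124/25) → (-36/5, 124/25); (4/5, -14/25) → (4/5, 14/25); (16/5, 69/25) → (16/5, -69/25); (-10, -3) → (-10, 3); (-7/5, -38/25) → (-7/5, 38/25)
T4 rotate counter-clockwise with cos θ = -3/5, sin θ = -4/5: (-36/5, 124/25) → (1036/125, 348/125); (4/5, 14/25) → (-4/125, -122/125); (16/5, -69/25) → (-516/125, -113/125); (-10, 3) → (42/5, 31/5); (-7/5, 38/25) → (257/125, 26/125)

image vertices: (1036/125, 348/125), (-4/125, -122/125), (-516/125, -113/125), (42/5, 31/5), (257/125, 26/125)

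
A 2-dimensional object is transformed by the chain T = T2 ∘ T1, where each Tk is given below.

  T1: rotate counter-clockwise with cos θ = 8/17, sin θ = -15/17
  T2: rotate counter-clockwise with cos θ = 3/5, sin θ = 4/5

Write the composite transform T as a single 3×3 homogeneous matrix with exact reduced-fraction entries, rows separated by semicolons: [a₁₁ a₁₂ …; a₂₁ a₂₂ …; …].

T = [84/85 13/85 0; -13/85 84/85 0; 0 0 1]

T1 = [8/17 15/17 0; -15/17 8/17 0; 0 0 1]
T2·T1 = [84/85 13/85 0; -13/85 84/85 0; 0 0 1]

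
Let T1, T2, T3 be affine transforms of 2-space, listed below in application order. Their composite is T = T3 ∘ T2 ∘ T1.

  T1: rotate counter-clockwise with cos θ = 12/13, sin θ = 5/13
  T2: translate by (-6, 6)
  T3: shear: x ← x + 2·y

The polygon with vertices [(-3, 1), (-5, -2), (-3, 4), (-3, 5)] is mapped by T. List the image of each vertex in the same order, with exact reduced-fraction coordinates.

T1 rotate counter-clockwise with cos θ = 12/13, sin θ = 5/13: (-3, 1) → (-41/13, -3/13); (-5, -2) → (-50/13, -49/13); (-3, 4) → (-56/13, 33/13); (-3, 5) → (-61/13, 45/13)
T2 translate by (-6, 6): (-41/13, -3/13) → (-119/13, 75/13); (-50/13, -49/13) → (-128/13, 29/13); (-56/13, 33/13) → (-134/13, 111/13); (-61/13, 45/13) → (-139/13, 123/13)
T3 shear: x ← x + 2·y: (-119/13, 75/13) → (31/13, 75/13); (-128/13, 29/13) → (-70/13, 29/13); (-134/13, 111/13) → (88/13, 111/13); (-139/13, 123/13) → (107/13, 123/13)

image vertices: (31/13, 75/13), (-70/13, 29/13), (88/13, 111/13), (107/13, 123/13)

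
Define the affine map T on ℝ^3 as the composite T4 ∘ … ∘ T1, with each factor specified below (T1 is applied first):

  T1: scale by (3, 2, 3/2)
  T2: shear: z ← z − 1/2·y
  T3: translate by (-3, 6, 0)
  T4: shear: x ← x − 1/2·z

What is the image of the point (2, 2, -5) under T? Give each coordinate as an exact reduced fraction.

T(p) = (31/4, 10, -19/2)

T1 scale by (3, 2, 3/2): (2, 2, -5) → (6, 4, -15/2)
T2 shear: z ← z − 1/2·y: (6, 4, -15/2) → (6, 4, -19/2)
T3 translate by (-3, 6, 0): (6, 4, -19/2) → (3, 10, -19/2)
T4 shear: x ← x − 1/2·z: (3, 10, -19/2) → (31/4, 10, -19/2)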